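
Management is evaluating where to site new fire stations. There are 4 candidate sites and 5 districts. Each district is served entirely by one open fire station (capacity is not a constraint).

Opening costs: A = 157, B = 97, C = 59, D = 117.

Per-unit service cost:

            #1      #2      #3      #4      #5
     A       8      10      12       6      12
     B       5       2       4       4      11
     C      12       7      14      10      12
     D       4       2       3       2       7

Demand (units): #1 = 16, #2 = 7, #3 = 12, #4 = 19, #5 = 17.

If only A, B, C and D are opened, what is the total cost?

Each district is assigned to its cheapest site among the open ones.
{A, B, C, D}: #1→D 4·16=64, #2→B 2·7=14, #3→D 3·12=36, #4→D 2·19=38, #5→D 7·17=119. Service 271; fixed 430; total 701.

Total cost: 701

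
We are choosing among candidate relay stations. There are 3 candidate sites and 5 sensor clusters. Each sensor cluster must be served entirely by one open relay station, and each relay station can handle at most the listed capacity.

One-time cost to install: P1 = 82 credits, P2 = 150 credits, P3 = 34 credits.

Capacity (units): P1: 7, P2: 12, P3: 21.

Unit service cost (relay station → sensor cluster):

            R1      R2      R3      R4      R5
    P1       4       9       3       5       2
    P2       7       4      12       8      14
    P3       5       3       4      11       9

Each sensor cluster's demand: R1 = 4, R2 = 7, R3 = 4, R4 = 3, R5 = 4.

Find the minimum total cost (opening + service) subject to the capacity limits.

Open {P1, P3}: R1→P3 5·4=20, R2→P3 3·7=21, R3→P3 4·4=16, R4→P1 5·3=15, R5→P1 2·4=8.
Loads: P1 carries 7/7, P3 carries 15/21. Service 80; fixed 116; total 196.
Next best feasible plan costs 214.

Minimum total cost: 196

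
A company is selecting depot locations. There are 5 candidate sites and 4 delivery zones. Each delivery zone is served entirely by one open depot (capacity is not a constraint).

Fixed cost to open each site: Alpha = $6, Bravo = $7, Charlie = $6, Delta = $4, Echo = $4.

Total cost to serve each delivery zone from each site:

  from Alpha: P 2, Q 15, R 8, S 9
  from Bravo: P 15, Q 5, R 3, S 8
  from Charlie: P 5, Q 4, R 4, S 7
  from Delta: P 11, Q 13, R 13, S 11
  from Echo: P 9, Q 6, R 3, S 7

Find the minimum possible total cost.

Minimum total cost: 26

For any fixed open set, each delivery zone goes to its cheapest open site; total = fixed + service.
{Charlie}: P→Charlie 5, Q→Charlie 4, R→Charlie 4, S→Charlie 7. Service 20; fixed 6; total 26.
{Alpha, Echo}: service 18 + fixed 10 = 28
{Alpha, Charlie}: P→Alpha 2, Q→Charlie 4, R→Charlie 4, S→Charlie 7. Service 17; fixed 12; total 29.
{Alpha, Bravo, Charlie, Delta, Echo}: P→Alpha 2, Q→Charlie 4, R→Bravo 3, S→Charlie 7. Service 16; fixed 27; total 43.
No other subset beats 26.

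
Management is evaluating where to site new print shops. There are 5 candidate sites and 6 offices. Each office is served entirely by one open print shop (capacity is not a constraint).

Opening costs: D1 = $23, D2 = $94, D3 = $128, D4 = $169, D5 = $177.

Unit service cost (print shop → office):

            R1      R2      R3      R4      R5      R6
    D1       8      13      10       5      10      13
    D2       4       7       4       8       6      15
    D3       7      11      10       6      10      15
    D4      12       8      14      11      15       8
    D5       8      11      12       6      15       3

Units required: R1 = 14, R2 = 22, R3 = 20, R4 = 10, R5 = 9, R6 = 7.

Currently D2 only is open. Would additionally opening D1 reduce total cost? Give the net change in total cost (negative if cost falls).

Yes — net change −21 (cost falls by 21).

Current service cost with {D2}: 529.
Adding D1: each office re-picks its cheapest; new service cost 485, saving 44.
Extra fixed cost: 23. Net change = 23 − 44 = -21.
(Totals: 623 → 602.)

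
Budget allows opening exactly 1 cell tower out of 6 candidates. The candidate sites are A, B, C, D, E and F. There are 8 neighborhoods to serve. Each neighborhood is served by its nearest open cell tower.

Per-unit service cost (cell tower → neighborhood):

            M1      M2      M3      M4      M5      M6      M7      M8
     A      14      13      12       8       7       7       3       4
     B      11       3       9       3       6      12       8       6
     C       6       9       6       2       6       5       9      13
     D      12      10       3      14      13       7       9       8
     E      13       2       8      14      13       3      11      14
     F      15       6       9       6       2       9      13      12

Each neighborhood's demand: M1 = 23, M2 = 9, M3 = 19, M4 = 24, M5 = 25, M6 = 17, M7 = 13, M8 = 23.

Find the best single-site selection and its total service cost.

With exactly 1 open, each neighborhood uses its cheapest among the chosen.
{C}: M1→C 6·23=138, M2→C 9·9=81, M3→C 6·19=114, M4→C 2·24=48, M5→C 6·25=150, M6→C 5·17=85, M7→C 9·13=117, M8→C 13·23=299. Service cost 1032.
{B}: service cost 1119
{A}: service cost 1284
Among all 6 size-1 choices, {C} is lowest.

Choose C only; total service cost 1032.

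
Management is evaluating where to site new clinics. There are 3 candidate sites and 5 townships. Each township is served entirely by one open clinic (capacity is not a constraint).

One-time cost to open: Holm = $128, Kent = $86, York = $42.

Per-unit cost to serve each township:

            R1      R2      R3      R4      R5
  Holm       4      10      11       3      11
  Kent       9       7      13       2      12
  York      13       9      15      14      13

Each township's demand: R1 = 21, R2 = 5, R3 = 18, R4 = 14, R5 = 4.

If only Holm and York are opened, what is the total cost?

Total cost: 583

Each township is assigned to its cheapest site among the open ones.
{Holm, York}: R1→Holm 4·21=84, R2→York 9·5=45, R3→Holm 11·18=198, R4→Holm 3·14=42, R5→Holm 11·4=44. Service 413; fixed 170; total 583.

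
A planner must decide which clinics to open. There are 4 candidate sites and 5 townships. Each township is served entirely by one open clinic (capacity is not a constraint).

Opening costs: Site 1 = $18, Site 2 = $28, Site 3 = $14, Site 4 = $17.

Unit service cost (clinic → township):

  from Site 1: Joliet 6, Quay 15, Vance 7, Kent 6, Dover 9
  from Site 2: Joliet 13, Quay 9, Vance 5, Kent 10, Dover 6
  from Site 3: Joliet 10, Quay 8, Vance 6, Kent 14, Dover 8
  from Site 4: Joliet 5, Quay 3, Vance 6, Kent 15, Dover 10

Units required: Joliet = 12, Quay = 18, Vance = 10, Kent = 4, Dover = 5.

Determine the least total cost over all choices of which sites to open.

For any fixed open set, each township goes to its cheapest open site; total = fixed + service.
{Site 1, Site 4}: Joliet→Site 4 5·12=60, Quay→Site 4 3·18=54, Vance→Site 4 6·10=60, Kent→Site 1 6·4=24, Dover→Site 1 9·5=45. Service 243; fixed 35; total 278.
{Site 2, Site 4}: service 234 + fixed 45 = 279
{Site 1, Site 2, Site 4}: service 218 + fixed 63 = 281
{Site 1, Site 2, Site 3, Site 4}: service 218 + fixed 77 = 295
(All 15 nonempty subsets were checked; Site 1 and Site 4 is lowest.)

Minimum total cost: 278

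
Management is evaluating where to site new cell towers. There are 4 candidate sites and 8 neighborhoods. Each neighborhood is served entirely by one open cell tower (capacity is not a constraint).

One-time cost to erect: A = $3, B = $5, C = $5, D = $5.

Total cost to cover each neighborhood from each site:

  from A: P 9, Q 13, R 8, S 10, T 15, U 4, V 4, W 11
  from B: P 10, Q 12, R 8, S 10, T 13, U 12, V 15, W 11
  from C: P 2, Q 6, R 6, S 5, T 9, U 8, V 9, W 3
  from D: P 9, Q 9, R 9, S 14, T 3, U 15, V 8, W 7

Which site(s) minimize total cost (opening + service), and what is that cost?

Open A, C and D; minimum total cost 46.

For any fixed open set, each neighborhood goes to its cheapest open site; total = fixed + service.
{A, C, D}: P→C 2, Q→C 6, R→C 6, S→C 5, T→D 3, U→A 4, V→A 4, W→C 3. Service 33; fixed 13; total 46.
{A, C}: service 39 + fixed 8 = 47
{A, B, C, D}: P→C 2, Q→C 6, R→C 6, S→C 5, T→D 3, U→A 4, V→A 4, W→C 3. Service 33; fixed 18; total 51.
{A}: service 74 + fixed 3 = 77
No other subset beats 46.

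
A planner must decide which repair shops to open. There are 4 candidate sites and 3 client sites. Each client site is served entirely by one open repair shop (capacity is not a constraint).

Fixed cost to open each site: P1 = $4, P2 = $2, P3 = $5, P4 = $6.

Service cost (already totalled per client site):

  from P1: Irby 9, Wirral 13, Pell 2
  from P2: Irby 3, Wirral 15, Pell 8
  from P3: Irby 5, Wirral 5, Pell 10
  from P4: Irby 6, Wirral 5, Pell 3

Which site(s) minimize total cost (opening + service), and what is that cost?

For any fixed open set, each client site goes to its cheapest open site; total = fixed + service.
{P2, P4}: Irby→P2 3, Wirral→P4 5, Pell→P4 3. Service 11; fixed 8; total 19.
{P4}: service 14 + fixed 6 = 20
{P1, P2, P3}: service 10 + fixed 11 = 21
{P1, P2, P3, P4}: Irby→P2 3, Wirral→P3 5, Pell→P1 2. Service 10; fixed 17; total 27.
No other subset beats 19.

Open P2 and P4; minimum total cost 19.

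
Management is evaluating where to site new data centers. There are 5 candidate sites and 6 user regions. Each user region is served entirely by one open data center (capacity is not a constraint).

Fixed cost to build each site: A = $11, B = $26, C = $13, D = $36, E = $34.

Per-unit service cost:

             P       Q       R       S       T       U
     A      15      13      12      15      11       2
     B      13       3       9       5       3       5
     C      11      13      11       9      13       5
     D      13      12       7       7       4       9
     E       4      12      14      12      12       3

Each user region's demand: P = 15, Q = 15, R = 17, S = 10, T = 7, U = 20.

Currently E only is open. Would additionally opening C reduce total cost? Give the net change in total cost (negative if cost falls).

Current service cost with {E}: 742.
Adding C: each user region re-picks its cheapest; new service cost 661, saving 81.
Extra fixed cost: 13. Net change = 13 − 81 = -68.
(Totals: 776 → 708.)

Yes — net change −68 (cost falls by 68).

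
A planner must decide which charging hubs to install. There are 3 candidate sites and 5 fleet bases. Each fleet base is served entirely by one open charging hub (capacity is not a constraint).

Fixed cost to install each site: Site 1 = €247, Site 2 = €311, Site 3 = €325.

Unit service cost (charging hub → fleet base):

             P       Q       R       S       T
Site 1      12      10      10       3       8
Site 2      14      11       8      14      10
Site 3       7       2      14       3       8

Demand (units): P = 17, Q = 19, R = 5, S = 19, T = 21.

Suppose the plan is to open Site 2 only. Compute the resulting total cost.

Total cost: 1274

Each fleet base is assigned to its cheapest site among the open ones.
{Site 2}: P→Site 2 14·17=238, Q→Site 2 11·19=209, R→Site 2 8·5=40, S→Site 2 14·19=266, T→Site 2 10·21=210. Service 963; fixed 311; total 1274.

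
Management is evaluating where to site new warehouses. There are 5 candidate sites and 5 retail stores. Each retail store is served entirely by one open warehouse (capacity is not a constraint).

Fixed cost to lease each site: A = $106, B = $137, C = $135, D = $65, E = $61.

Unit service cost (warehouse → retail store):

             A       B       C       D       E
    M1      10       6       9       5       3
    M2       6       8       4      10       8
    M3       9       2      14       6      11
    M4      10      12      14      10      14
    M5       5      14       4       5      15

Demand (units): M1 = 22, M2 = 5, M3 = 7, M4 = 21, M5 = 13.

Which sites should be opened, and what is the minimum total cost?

Open D only; minimum total cost 542.

For any fixed open set, each retail store goes to its cheapest open site; total = fixed + service.
{D}: M1→D 5·22=110, M2→D 10·5=50, M3→D 6·7=42, M4→D 10·21=210, M5→D 5·13=65. Service 477; fixed 65; total 542.
{D, E}: M1→E 3·22=66, M2→E 8·5=40, M3→D 6·7=42, M4→D 10·21=210, M5→D 5·13=65. Service 423; fixed 126; total 549.
{A, E}: M1→E 3·22=66, M2→A 6·5=30, M3→A 9·7=63, M4→A 10·21=210, M5→A 5·13=65. Service 434; fixed 167; total 601.
{A, B, C, D, E}: service 362 + fixed 504 = 866
No other subset beats 542.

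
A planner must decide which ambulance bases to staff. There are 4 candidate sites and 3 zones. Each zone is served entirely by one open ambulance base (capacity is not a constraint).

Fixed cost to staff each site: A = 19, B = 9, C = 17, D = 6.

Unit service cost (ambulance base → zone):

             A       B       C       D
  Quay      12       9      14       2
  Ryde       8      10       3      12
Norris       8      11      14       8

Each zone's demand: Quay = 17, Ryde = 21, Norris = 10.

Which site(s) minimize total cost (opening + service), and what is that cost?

Open C and D; minimum total cost 200.

For any fixed open set, each zone goes to its cheapest open site; total = fixed + service.
{C, D}: Quay→D 2·17=34, Ryde→C 3·21=63, Norris→D 8·10=80. Service 177; fixed 23; total 200.
{B, C, D}: service 177 + fixed 32 = 209
{A, C, D}: Quay→D 2·17=34, Ryde→C 3·21=63, Norris→A 8·10=80. Service 177; fixed 42; total 219.
{A, B, C, D}: service 177 + fixed 51 = 228
No other subset beats 200.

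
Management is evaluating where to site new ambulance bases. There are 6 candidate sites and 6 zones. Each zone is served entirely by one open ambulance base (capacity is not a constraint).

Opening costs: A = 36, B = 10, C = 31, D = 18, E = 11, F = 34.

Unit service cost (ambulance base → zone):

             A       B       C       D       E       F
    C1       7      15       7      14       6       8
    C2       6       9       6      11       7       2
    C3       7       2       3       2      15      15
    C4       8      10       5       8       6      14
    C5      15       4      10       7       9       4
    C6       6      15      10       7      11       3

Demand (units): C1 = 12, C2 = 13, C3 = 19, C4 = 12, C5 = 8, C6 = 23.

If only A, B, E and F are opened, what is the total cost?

Each zone is assigned to its cheapest site among the open ones.
{A, B, E, F}: C1→E 6·12=72, C2→F 2·13=26, C3→B 2·19=38, C4→E 6·12=72, C5→B 4·8=32, C6→F 3·23=69. Service 309; fixed 91; total 400.

Total cost: 400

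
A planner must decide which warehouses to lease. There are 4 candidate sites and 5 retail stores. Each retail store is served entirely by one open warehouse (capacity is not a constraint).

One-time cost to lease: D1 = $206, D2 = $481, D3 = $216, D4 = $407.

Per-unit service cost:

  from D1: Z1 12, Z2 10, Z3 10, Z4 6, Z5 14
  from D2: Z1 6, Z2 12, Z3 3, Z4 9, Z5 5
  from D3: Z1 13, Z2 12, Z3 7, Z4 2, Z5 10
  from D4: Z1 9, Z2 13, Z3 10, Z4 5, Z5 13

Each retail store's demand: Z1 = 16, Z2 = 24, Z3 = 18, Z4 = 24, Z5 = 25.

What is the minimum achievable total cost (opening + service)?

For any fixed open set, each retail store goes to its cheapest open site; total = fixed + service.
{D3}: Z1→D3 13·16=208, Z2→D3 12·24=288, Z3→D3 7·18=126, Z4→D3 2·24=48, Z5→D3 10·25=250. Service 920; fixed 216; total 1136.
{D2}: service 779 + fixed 481 = 1260
{D1, D3}: Z1→D1 12·16=192, Z2→D1 10·24=240, Z3→D3 7·18=126, Z4→D3 2·24=48, Z5→D3 10·25=250. Service 856; fixed 422; total 1278.
{D1, D2, D3, D4}: service 563 + fixed 1310 = 1873
(All 15 nonempty subsets were checked; D3 only is lowest.)

Minimum total cost: 1136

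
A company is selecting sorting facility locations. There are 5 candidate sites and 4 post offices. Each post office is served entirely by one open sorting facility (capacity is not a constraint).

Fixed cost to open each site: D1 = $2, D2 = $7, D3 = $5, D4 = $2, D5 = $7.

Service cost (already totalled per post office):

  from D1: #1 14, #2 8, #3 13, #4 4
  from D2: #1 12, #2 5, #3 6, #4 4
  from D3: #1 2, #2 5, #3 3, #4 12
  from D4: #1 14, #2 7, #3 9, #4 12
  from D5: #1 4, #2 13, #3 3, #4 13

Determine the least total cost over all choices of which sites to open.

For any fixed open set, each post office goes to its cheapest open site; total = fixed + service.
{D1, D3}: #1→D3 2, #2→D3 5, #3→D3 3, #4→D1 4. Service 14; fixed 7; total 21.
{D1, D3, D4}: service 14 + fixed 9 = 23
{D2, D3}: service 14 + fixed 12 = 26
{D1, D2, D3, D4, D5}: service 14 + fixed 23 = 37
No other subset beats 21.

Minimum total cost: 21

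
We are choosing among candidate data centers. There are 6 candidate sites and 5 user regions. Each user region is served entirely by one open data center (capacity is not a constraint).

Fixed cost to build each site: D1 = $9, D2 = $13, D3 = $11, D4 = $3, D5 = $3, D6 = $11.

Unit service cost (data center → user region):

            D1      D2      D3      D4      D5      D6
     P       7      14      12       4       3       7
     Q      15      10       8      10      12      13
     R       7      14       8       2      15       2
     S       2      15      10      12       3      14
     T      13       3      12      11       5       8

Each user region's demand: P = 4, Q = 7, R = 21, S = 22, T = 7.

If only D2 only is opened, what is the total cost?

Each user region is assigned to its cheapest site among the open ones.
{D2}: P→D2 14·4=56, Q→D2 10·7=70, R→D2 14·21=294, S→D2 15·22=330, T→D2 3·7=21. Service 771; fixed 13; total 784.

Total cost: 784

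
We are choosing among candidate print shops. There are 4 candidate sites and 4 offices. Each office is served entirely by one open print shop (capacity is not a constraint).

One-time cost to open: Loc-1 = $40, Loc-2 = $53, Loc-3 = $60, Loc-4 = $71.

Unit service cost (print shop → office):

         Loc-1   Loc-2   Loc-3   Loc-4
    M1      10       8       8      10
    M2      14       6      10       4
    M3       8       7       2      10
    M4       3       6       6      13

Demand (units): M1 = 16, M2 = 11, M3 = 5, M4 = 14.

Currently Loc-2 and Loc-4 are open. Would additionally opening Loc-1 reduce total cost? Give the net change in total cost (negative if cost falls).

Yes — net change −2 (cost falls by 2).

Current service cost with {Loc-2, Loc-4}: 291.
Adding Loc-1: each office re-picks its cheapest; new service cost 249, saving 42.
Extra fixed cost: 40. Net change = 40 − 42 = -2.
(Totals: 415 → 413.)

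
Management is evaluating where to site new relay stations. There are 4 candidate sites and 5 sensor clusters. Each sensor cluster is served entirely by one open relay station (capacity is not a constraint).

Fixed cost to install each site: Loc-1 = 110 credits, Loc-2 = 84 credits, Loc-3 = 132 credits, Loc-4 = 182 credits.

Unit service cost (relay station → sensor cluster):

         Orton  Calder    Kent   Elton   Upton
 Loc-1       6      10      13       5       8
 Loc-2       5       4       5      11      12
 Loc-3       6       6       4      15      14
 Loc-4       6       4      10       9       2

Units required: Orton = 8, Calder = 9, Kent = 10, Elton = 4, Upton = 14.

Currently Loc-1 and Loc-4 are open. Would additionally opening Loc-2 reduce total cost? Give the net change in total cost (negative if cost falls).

No — net change +26 (cost rises by 26).

Current service cost with {Loc-1, Loc-4}: 232.
Adding Loc-2: each sensor cluster re-picks its cheapest; new service cost 174, saving 58.
Extra fixed cost: 84. Net change = 84 − 58 = 26.
(Totals: 524 → 550.)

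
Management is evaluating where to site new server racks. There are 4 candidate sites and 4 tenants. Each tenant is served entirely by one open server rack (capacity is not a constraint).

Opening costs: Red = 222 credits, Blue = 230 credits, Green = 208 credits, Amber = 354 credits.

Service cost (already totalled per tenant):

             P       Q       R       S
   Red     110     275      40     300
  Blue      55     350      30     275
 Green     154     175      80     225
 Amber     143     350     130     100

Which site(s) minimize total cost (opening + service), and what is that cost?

For any fixed open set, each tenant goes to its cheapest open site; total = fixed + service.
{Green}: P→Green 154, Q→Green 175, R→Green 80, S→Green 225. Service 634; fixed 208; total 842.
{Blue, Green}: P→Blue 55, Q→Green 175, R→Blue 30, S→Green 225. Service 485; fixed 438; total 923.
{Blue}: P→Blue 55, Q→Blue 350, R→Blue 30, S→Blue 275. Service 710; fixed 230; total 940.
{Red, Blue, Green, Amber}: service 360 + fixed 1014 = 1374
(All 15 nonempty subsets were checked; Green only is lowest.)

Open Green only; minimum total cost 842.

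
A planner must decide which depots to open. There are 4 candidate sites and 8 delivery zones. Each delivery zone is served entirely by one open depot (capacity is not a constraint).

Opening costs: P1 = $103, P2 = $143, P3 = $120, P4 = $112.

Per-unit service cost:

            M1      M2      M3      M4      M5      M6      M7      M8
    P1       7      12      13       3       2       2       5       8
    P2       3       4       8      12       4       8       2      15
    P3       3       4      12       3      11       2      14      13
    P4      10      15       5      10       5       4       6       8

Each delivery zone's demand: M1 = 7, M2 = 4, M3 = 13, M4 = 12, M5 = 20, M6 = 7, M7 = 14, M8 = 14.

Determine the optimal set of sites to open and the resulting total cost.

Open P1 and P2; minimum total cost 617.

For any fixed open set, each delivery zone goes to its cheapest open site; total = fixed + service.
{P1, P2}: M1→P2 3·7=21, M2→P2 4·4=16, M3→P2 8·13=104, M4→P1 3·12=36, M5→P1 2·20=40, M6→P1 2·7=14, M7→P2 2·14=28, M8→P1 8·14=112. Service 371; fixed 246; total 617.
{P1}: M1→P1 7·7=49, M2→P1 12·4=48, M3→P1 13·13=169, M4→P1 3·12=36, M5→P1 2·20=40, M6→P1 2·7=14, M7→P1 5·14=70, M8→P1 8·14=112. Service 538; fixed 103; total 641.
{P1, P4}: M1→P1 7·7=49, M2→P1 12·4=48, M3→P4 5·13=65, M4→P1 3·12=36, M5→P1 2·20=40, M6→P1 2·7=14, M7→P1 5·14=70, M8→P1 8·14=112. Service 434; fixed 215; total 649.
{P1, P2, P3, P4}: service 332 + fixed 478 = 810
No other subset beats 617.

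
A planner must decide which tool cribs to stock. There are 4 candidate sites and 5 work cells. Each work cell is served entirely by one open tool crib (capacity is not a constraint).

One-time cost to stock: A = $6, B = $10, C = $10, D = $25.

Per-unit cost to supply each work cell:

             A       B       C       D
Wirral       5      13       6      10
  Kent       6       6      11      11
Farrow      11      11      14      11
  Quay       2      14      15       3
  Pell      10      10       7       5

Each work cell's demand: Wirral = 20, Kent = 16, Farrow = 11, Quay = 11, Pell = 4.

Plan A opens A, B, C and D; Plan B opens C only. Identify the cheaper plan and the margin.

Plan A is cheaper by 243.

Plan A: {A, B, C, D}: Wirral→A 5·20=100, Kent→A 6·16=96, Farrow→A 11·11=121, Quay→A 2·11=22, Pell→D 5·4=20. Service 359; fixed 51; total 410.
Plan B: {C}: Wirral→C 6·20=120, Kent→C 11·16=176, Farrow→C 14·11=154, Quay→C 15·11=165, Pell→C 7·4=28. Service 643; fixed 10; total 653.
Difference: |410 − 653| = 243.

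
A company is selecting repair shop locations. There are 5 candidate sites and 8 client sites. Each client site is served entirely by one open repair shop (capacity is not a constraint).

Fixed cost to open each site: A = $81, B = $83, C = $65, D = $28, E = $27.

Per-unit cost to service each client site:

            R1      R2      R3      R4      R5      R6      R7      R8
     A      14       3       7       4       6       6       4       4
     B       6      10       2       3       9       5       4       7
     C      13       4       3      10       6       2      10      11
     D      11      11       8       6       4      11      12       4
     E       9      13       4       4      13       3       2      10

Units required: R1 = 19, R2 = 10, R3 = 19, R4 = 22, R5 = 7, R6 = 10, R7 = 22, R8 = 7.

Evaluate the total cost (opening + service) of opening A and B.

Each client site is assigned to its cheapest site among the open ones.
{A, B}: R1→B 6·19=114, R2→A 3·10=30, R3→B 2·19=38, R4→B 3·22=66, R5→A 6·7=42, R6→B 5·10=50, R7→A 4·22=88, R8→A 4·7=28. Service 456; fixed 164; total 620.

Total cost: 620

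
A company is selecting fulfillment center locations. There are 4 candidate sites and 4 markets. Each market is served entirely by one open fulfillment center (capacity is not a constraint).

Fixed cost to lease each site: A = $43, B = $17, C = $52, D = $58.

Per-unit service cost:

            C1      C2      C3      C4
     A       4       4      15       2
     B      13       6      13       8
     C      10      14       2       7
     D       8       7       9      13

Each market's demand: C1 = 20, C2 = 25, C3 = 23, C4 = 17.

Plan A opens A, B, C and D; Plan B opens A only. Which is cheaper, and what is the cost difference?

Plan A is cheaper by 172.

Plan A: {A, B, C, D}: C1→A 4·20=80, C2→A 4·25=100, C3→C 2·23=46, C4→A 2·17=34. Service 260; fixed 170; total 430.
Plan B: {A}: C1→A 4·20=80, C2→A 4·25=100, C3→A 15·23=345, C4→A 2·17=34. Service 559; fixed 43; total 602.
Difference: |430 − 602| = 172.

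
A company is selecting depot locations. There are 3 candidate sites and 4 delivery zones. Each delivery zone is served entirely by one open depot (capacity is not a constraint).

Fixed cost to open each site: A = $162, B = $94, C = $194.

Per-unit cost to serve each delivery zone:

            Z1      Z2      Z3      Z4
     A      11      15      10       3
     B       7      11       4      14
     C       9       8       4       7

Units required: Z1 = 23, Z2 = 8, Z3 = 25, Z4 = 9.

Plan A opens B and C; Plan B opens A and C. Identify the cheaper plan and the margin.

Plan A is cheaper by 78.

Plan A: {B, C}: Z1→B 7·23=161, Z2→C 8·8=64, Z3→B 4·25=100, Z4→C 7·9=63. Service 388; fixed 288; total 676.
Plan B: {A, C}: Z1→C 9·23=207, Z2→C 8·8=64, Z3→C 4·25=100, Z4→A 3·9=27. Service 398; fixed 356; total 754.
Difference: |676 − 754| = 78.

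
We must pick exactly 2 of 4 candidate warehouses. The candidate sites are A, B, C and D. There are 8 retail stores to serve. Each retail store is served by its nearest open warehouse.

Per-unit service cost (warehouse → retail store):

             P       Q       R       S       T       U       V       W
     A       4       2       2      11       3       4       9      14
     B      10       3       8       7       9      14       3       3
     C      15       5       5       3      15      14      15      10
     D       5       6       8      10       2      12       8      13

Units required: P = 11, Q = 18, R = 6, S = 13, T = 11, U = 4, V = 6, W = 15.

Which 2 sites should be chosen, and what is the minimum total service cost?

Choose A and B; total service cost 295.

With exactly 2 open, each retail store uses its cheapest among the chosen.
{A, B}: P→A 4·11=44, Q→A 2·18=36, R→A 2·6=12, S→B 7·13=91, T→A 3·11=33, U→A 4·4=16, V→B 3·6=18, W→B 3·15=45. Service cost 295.
{B, D}: service cost 381
{A, C}: service cost 384
Among all 6 size-2 choices, {A, B} is lowest.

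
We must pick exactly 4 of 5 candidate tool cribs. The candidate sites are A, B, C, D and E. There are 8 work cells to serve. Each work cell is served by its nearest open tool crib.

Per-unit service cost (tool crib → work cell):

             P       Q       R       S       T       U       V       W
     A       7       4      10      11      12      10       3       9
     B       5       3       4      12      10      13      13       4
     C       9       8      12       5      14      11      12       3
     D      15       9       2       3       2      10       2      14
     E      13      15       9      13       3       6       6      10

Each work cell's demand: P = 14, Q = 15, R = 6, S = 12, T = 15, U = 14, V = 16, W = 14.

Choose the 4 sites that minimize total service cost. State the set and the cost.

With exactly 4 open, each work cell uses its cheapest among the chosen.
{B, C, D, E}: P→B 5·14=70, Q→B 3·15=45, R→D 2·6=12, S→D 3·12=36, T→D 2·15=30, U→E 6·14=84, V→D 2·16=32, W→C 3·14=42. Service cost 351.
{A, B, D, E}: service cost 365
{A, C, D, E}: service cost 394
Among all 5 size-4 choices, {B, C, D, E} is lowest.

Choose B, C, D and E; total service cost 351.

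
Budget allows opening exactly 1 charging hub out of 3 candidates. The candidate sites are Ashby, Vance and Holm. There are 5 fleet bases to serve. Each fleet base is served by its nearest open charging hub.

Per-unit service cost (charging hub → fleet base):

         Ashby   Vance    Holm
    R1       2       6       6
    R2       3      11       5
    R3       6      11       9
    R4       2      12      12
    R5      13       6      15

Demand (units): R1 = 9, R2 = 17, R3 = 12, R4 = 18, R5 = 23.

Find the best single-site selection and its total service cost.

Choose Ashby only; total service cost 476.

With exactly 1 open, each fleet base uses its cheapest among the chosen.
{Ashby}: R1→Ashby 2·9=18, R2→Ashby 3·17=51, R3→Ashby 6·12=72, R4→Ashby 2·18=36, R5→Ashby 13·23=299. Service cost 476.
{Vance}: service cost 727
{Holm}: service cost 808
Among all 3 size-1 choices, {Ashby} is lowest.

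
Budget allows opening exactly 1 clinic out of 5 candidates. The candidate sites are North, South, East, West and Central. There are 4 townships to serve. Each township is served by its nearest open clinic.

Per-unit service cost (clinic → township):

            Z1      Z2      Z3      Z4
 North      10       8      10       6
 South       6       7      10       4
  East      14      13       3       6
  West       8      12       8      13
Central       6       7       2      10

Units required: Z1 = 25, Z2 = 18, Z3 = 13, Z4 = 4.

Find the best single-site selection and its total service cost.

Choose Central only; total service cost 342.

With exactly 1 open, each township uses its cheapest among the chosen.
{Central}: Z1→Central 6·25=150, Z2→Central 7·18=126, Z3→Central 2·13=26, Z4→Central 10·4=40. Service cost 342.
{South}: service cost 422
{North}: service cost 548
Among all 5 size-1 choices, {Central} is lowest.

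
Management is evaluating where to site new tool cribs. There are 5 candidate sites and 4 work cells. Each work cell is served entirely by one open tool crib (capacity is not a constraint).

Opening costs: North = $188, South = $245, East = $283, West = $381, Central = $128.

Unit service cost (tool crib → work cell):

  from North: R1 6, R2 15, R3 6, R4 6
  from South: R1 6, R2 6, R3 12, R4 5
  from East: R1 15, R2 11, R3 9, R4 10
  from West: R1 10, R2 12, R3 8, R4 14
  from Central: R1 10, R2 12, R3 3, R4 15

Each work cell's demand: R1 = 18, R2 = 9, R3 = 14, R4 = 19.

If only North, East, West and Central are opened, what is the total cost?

Total cost: 1343

Each work cell is assigned to its cheapest site among the open ones.
{North, East, West, Central}: R1→North 6·18=108, R2→East 11·9=99, R3→Central 3·14=42, R4→North 6·19=114. Service 363; fixed 980; total 1343.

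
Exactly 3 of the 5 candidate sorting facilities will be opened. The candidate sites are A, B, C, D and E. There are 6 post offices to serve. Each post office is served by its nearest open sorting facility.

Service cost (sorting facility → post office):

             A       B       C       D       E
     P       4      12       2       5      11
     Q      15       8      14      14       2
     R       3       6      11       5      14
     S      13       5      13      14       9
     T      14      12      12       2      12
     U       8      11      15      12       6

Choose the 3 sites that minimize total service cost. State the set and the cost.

With exactly 3 open, each post office uses its cheapest among the chosen.
{B, D, E}: P→D 5, Q→E 2, R→D 5, S→B 5, T→D 2, U→E 6. Service cost 25.
{A, D, E}: service cost 26
{C, D, E}: service cost 26
Among all 10 size-3 choices, {B, D, E} is lowest.

Choose B, D and E; total service cost 25.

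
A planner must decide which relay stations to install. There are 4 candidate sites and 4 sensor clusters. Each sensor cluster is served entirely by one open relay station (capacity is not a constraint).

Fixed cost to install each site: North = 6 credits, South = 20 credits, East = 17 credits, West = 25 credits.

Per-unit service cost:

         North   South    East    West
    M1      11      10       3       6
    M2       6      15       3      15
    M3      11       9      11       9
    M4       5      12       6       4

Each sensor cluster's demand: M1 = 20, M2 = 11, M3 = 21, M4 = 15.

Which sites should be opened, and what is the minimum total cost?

For any fixed open set, each sensor cluster goes to its cheapest open site; total = fixed + service.
{East, West}: M1→East 3·20=60, M2→East 3·11=33, M3→West 9·21=189, M4→West 4·15=60. Service 342; fixed 42; total 384.
{North, East, West}: service 342 + fixed 48 = 390
{North, South, East}: service 357 + fixed 43 = 400
{North, South, East, West}: M1→East 3·20=60, M2→East 3·11=33, M3→South 9·21=189, M4→West 4·15=60. Service 342; fixed 68; total 410.
No other subset beats 384.

Open East and West; minimum total cost 384.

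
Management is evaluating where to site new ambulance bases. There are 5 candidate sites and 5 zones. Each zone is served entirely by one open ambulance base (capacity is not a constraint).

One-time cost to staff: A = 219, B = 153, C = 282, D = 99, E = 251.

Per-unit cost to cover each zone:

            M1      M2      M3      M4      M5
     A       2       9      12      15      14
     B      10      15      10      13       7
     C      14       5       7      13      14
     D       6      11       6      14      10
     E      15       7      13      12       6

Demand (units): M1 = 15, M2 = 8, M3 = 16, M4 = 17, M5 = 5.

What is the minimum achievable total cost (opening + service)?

For any fixed open set, each zone goes to its cheapest open site; total = fixed + service.
{D}: M1→D 6·15=90, M2→D 11·8=88, M3→D 6·16=96, M4→D 14·17=238, M5→D 10·5=50. Service 562; fixed 99; total 661.
{B, D}: service 530 + fixed 252 = 782
{A, D}: service 486 + fixed 318 = 804
{A, B, C, D, E}: M1→A 2·15=30, M2→C 5·8=40, M3→D 6·16=96, M4→E 12·17=204, M5→E 6·5=30. Service 400; fixed 1004; total 1404.
No other subset beats 661.

Minimum total cost: 661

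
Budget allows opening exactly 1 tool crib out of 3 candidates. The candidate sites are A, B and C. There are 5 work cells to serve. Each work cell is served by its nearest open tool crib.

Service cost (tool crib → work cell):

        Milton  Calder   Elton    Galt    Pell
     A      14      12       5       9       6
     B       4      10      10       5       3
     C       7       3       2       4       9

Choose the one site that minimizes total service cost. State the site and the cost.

Choose C only; total service cost 25.

With exactly 1 open, each work cell uses its cheapest among the chosen.
{C}: Milton→C 7, Calder→C 3, Elton→C 2, Galt→C 4, Pell→C 9. Service cost 25.
{B}: service cost 32
{A}: service cost 46
Among all 3 size-1 choices, {C} is lowest.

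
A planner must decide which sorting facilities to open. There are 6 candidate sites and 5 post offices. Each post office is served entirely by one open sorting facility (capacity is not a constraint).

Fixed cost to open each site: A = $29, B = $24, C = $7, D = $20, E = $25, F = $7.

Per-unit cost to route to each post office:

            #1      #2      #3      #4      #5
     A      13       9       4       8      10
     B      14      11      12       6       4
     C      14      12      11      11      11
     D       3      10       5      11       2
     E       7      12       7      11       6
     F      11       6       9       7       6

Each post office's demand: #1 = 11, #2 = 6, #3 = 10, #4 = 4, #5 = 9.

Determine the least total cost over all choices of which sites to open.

Minimum total cost: 192

For any fixed open set, each post office goes to its cheapest open site; total = fixed + service.
{D, F}: #1→D 3·11=33, #2→F 6·6=36, #3→D 5·10=50, #4→F 7·4=28, #5→D 2·9=18. Service 165; fixed 27; total 192.
{C, D, F}: service 165 + fixed 34 = 199
{A, D, F}: #1→D 3·11=33, #2→F 6·6=36, #3→A 4·10=40, #4→F 7·4=28, #5→D 2·9=18. Service 155; fixed 56; total 211.
{A, B, C, D, E, F}: #1→D 3·11=33, #2→F 6·6=36, #3→A 4·10=40, #4→B 6·4=24, #5→D 2·9=18. Service 151; fixed 112; total 263.
No other subset beats 192.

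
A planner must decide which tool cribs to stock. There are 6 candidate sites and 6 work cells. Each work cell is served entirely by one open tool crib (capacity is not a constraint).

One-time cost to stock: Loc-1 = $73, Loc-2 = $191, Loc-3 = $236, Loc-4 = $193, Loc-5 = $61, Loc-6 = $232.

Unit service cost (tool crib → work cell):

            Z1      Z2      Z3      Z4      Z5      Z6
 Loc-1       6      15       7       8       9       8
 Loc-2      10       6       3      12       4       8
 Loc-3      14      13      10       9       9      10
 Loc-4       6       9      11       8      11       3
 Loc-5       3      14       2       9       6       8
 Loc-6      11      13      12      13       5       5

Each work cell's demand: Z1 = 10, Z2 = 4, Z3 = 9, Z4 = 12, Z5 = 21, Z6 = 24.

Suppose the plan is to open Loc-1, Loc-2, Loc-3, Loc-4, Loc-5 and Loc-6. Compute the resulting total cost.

Total cost: 1310

Each work cell is assigned to its cheapest site among the open ones.
{Loc-1, Loc-2, Loc-3, Loc-4, Loc-5, Loc-6}: Z1→Loc-5 3·10=30, Z2→Loc-2 6·4=24, Z3→Loc-5 2·9=18, Z4→Loc-1 8·12=96, Z5→Loc-2 4·21=84, Z6→Loc-4 3·24=72. Service 324; fixed 986; total 1310.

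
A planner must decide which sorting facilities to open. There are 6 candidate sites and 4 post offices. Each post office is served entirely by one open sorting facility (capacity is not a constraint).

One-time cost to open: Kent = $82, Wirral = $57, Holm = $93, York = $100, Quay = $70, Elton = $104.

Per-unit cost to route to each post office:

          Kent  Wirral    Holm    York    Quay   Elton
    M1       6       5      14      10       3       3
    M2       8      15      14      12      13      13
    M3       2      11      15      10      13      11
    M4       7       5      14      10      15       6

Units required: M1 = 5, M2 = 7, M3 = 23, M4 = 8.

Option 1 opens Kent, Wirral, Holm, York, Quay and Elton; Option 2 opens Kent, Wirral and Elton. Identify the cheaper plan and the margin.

Option 1: {Kent, Wirral, Holm, York, Quay, Elton}: M1→Quay 3·5=15, M2→Kent 8·7=56, M3→Kent 2·23=46, M4→Wirral 5·8=40. Service 157; fixed 506; total 663.
Option 2: {Kent, Wirral, Elton}: M1→Elton 3·5=15, M2→Kent 8·7=56, M3→Kent 2·23=46, M4→Wirral 5·8=40. Service 157; fixed 243; total 400.
Difference: |663 − 400| = 263.

Option 2 is cheaper by 263.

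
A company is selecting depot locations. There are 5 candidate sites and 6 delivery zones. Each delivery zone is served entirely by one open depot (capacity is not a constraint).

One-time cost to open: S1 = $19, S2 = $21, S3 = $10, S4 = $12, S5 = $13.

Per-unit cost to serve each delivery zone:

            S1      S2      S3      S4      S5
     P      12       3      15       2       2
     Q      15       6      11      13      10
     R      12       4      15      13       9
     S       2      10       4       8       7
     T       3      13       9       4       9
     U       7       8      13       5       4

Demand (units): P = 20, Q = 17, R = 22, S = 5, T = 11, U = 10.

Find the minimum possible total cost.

For any fixed open set, each delivery zone goes to its cheapest open site; total = fixed + service.
{S1, S2, S5}: P→S5 2·20=40, Q→S2 6·17=102, R→S2 4·22=88, S→S1 2·5=10, T→S1 3·11=33, U→S5 4·10=40. Service 313; fixed 53; total 366.
{S1, S2, S4}: P→S4 2·20=40, Q→S2 6·17=102, R→S2 4·22=88, S→S1 2·5=10, T→S1 3·11=33, U→S4 5·10=50. Service 323; fixed 52; total 375.
{S1, S2, S3, S5}: service 313 + fixed 63 = 376
{S1, S2, S3, S4, S5}: service 313 + fixed 75 = 388
No other subset beats 366.

Minimum total cost: 366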